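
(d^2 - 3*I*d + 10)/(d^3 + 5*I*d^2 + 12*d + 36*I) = (d - 5*I)/(d^2 + 3*I*d + 18)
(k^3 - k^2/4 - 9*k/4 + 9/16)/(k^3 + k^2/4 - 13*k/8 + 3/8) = (k - 3/2)/(k - 1)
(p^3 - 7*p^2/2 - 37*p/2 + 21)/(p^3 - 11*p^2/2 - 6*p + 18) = (2*p^2 + 5*p - 7)/(2*p^2 + p - 6)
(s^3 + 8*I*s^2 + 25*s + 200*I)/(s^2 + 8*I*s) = s + 25/s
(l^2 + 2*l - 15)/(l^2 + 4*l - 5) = (l - 3)/(l - 1)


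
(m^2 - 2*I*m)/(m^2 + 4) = m/(m + 2*I)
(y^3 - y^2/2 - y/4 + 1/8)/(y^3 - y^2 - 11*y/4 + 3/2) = (4*y^2 - 1)/(2*(2*y^2 - y - 6))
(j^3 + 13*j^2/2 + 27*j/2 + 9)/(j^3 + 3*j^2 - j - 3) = (j^2 + 7*j/2 + 3)/(j^2 - 1)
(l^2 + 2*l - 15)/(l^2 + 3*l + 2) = (l^2 + 2*l - 15)/(l^2 + 3*l + 2)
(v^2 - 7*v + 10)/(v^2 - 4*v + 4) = (v - 5)/(v - 2)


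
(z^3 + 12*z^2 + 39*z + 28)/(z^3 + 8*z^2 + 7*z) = (z + 4)/z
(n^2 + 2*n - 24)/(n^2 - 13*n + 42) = (n^2 + 2*n - 24)/(n^2 - 13*n + 42)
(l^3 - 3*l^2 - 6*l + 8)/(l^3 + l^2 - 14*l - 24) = (l - 1)/(l + 3)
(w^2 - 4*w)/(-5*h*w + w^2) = (4 - w)/(5*h - w)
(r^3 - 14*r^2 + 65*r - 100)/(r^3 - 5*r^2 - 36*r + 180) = (r^2 - 9*r + 20)/(r^2 - 36)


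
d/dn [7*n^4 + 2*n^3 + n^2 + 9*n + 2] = 28*n^3 + 6*n^2 + 2*n + 9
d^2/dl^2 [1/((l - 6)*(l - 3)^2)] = 2*(3*(l - 6)^2 + 2*(l - 6)*(l - 3) + (l - 3)^2)/((l - 6)^3*(l - 3)^4)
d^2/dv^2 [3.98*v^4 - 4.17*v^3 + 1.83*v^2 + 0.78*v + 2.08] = 47.76*v^2 - 25.02*v + 3.66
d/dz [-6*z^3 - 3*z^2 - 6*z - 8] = -18*z^2 - 6*z - 6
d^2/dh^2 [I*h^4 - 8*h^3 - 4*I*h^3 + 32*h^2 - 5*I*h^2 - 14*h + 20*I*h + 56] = 12*I*h^2 + 24*h*(-2 - I) + 64 - 10*I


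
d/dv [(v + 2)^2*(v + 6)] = (v + 2)*(3*v + 14)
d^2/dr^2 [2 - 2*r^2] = -4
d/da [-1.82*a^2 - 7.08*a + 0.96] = -3.64*a - 7.08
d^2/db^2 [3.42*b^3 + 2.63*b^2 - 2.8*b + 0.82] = 20.52*b + 5.26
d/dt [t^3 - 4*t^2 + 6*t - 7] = 3*t^2 - 8*t + 6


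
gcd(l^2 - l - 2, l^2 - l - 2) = l^2 - l - 2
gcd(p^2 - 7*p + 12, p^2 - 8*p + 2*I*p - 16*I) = 1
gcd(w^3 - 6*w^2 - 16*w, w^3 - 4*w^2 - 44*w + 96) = w - 8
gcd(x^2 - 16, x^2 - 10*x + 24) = x - 4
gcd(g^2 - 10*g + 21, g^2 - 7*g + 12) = g - 3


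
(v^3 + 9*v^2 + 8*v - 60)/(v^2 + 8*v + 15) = (v^2 + 4*v - 12)/(v + 3)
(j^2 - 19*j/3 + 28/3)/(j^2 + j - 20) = (j - 7/3)/(j + 5)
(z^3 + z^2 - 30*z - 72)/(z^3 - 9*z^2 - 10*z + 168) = (z + 3)/(z - 7)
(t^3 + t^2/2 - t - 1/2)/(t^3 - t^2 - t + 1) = (t + 1/2)/(t - 1)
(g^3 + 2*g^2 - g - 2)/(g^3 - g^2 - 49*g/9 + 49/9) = 9*(g^2 + 3*g + 2)/(9*g^2 - 49)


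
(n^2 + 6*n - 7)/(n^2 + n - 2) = (n + 7)/(n + 2)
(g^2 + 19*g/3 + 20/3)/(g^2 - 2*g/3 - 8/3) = (g + 5)/(g - 2)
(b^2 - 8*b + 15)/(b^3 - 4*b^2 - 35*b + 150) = (b - 3)/(b^2 + b - 30)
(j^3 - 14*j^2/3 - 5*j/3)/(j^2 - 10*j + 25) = j*(3*j + 1)/(3*(j - 5))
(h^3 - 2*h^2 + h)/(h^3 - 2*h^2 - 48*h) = (-h^2 + 2*h - 1)/(-h^2 + 2*h + 48)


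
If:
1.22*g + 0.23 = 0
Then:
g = -0.19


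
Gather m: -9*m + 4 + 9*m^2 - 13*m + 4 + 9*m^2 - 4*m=18*m^2 - 26*m + 8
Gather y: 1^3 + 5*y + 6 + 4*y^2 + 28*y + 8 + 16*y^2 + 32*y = 20*y^2 + 65*y + 15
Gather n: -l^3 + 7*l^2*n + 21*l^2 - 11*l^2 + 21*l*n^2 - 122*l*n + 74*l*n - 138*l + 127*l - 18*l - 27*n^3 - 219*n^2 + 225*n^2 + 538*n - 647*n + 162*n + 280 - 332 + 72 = -l^3 + 10*l^2 - 29*l - 27*n^3 + n^2*(21*l + 6) + n*(7*l^2 - 48*l + 53) + 20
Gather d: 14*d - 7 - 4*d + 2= 10*d - 5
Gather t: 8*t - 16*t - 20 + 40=20 - 8*t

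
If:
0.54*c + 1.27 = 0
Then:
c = -2.35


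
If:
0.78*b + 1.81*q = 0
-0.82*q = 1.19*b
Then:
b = 0.00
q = 0.00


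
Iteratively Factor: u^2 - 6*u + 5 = (u - 5)*(u - 1)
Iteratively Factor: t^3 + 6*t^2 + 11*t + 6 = (t + 3)*(t^2 + 3*t + 2) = (t + 1)*(t + 3)*(t + 2)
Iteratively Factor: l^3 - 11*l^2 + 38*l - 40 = (l - 2)*(l^2 - 9*l + 20) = (l - 5)*(l - 2)*(l - 4)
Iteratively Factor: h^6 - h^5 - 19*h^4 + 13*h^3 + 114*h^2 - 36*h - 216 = (h - 2)*(h^5 + h^4 - 17*h^3 - 21*h^2 + 72*h + 108) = (h - 2)*(h + 2)*(h^4 - h^3 - 15*h^2 + 9*h + 54) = (h - 3)*(h - 2)*(h + 2)*(h^3 + 2*h^2 - 9*h - 18) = (h - 3)*(h - 2)*(h + 2)*(h + 3)*(h^2 - h - 6) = (h - 3)^2*(h - 2)*(h + 2)*(h + 3)*(h + 2)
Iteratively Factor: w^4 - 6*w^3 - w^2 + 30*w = (w - 5)*(w^3 - w^2 - 6*w) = (w - 5)*(w + 2)*(w^2 - 3*w) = w*(w - 5)*(w + 2)*(w - 3)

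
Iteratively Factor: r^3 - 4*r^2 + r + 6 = (r - 3)*(r^2 - r - 2) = (r - 3)*(r + 1)*(r - 2)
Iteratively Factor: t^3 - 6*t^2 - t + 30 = (t + 2)*(t^2 - 8*t + 15) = (t - 3)*(t + 2)*(t - 5)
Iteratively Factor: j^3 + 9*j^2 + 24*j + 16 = (j + 4)*(j^2 + 5*j + 4) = (j + 4)^2*(j + 1)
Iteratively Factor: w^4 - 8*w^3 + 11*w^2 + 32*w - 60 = (w - 3)*(w^3 - 5*w^2 - 4*w + 20) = (w - 5)*(w - 3)*(w^2 - 4) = (w - 5)*(w - 3)*(w + 2)*(w - 2)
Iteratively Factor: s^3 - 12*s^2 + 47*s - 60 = (s - 5)*(s^2 - 7*s + 12) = (s - 5)*(s - 4)*(s - 3)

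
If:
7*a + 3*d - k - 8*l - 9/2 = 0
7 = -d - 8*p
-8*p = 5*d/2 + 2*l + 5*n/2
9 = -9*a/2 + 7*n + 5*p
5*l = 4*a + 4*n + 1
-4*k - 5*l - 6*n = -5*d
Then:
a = -14869/4273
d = 30925/4273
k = 98079/8546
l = -9947/4273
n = 1367/4273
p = -15209/8546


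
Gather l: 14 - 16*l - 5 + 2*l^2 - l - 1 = 2*l^2 - 17*l + 8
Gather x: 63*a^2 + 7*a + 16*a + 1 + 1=63*a^2 + 23*a + 2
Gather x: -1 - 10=-11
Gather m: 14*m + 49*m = 63*m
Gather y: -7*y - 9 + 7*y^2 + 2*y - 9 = 7*y^2 - 5*y - 18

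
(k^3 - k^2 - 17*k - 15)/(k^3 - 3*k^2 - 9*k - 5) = (k + 3)/(k + 1)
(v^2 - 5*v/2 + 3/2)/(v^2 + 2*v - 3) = (v - 3/2)/(v + 3)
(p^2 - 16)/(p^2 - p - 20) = (p - 4)/(p - 5)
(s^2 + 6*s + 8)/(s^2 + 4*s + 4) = (s + 4)/(s + 2)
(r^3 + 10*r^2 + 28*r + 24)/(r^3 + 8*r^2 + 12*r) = (r + 2)/r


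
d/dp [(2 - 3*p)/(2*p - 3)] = 5/(2*p - 3)^2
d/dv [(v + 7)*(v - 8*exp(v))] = v - (v + 7)*(8*exp(v) - 1) - 8*exp(v)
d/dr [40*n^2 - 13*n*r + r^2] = -13*n + 2*r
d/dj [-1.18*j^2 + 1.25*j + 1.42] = 1.25 - 2.36*j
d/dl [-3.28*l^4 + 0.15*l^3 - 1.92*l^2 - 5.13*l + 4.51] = -13.12*l^3 + 0.45*l^2 - 3.84*l - 5.13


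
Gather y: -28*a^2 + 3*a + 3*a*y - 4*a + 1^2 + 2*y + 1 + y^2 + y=-28*a^2 - a + y^2 + y*(3*a + 3) + 2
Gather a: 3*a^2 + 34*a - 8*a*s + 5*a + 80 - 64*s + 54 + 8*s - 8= 3*a^2 + a*(39 - 8*s) - 56*s + 126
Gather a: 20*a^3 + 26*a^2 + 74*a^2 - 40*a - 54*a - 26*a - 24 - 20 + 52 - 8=20*a^3 + 100*a^2 - 120*a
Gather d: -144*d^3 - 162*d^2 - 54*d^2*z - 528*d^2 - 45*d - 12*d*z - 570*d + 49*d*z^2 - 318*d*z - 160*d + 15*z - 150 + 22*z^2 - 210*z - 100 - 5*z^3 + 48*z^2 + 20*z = -144*d^3 + d^2*(-54*z - 690) + d*(49*z^2 - 330*z - 775) - 5*z^3 + 70*z^2 - 175*z - 250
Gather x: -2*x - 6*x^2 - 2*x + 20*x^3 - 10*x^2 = 20*x^3 - 16*x^2 - 4*x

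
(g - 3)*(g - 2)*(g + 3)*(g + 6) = g^4 + 4*g^3 - 21*g^2 - 36*g + 108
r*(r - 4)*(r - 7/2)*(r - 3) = r^4 - 21*r^3/2 + 73*r^2/2 - 42*r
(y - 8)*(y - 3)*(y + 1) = y^3 - 10*y^2 + 13*y + 24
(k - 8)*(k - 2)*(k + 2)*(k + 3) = k^4 - 5*k^3 - 28*k^2 + 20*k + 96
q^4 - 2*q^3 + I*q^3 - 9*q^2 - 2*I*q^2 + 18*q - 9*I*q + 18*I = (q - 3)*(q - 2)*(q + 3)*(q + I)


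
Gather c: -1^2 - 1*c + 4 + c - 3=0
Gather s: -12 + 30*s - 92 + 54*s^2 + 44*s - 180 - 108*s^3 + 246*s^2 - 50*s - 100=-108*s^3 + 300*s^2 + 24*s - 384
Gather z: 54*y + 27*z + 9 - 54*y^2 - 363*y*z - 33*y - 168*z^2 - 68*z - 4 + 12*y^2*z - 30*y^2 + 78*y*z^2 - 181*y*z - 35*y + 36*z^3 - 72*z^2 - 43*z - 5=-84*y^2 - 14*y + 36*z^3 + z^2*(78*y - 240) + z*(12*y^2 - 544*y - 84)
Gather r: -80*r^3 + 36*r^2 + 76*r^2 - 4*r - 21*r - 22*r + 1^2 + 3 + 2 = -80*r^3 + 112*r^2 - 47*r + 6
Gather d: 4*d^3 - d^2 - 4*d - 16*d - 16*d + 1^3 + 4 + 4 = 4*d^3 - d^2 - 36*d + 9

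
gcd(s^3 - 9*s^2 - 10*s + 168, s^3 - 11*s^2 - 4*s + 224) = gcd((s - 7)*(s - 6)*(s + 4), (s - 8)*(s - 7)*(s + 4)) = s^2 - 3*s - 28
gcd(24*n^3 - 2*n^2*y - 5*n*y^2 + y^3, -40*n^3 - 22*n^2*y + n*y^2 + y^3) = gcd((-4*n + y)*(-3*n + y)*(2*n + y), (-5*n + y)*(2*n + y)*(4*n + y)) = 2*n + y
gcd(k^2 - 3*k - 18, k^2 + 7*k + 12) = k + 3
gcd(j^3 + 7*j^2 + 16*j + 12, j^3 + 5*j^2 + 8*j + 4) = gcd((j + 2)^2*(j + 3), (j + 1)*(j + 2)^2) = j^2 + 4*j + 4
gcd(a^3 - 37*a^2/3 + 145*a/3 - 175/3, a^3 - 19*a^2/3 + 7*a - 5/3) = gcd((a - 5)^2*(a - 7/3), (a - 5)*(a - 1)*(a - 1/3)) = a - 5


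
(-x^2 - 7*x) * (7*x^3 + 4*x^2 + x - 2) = -7*x^5 - 53*x^4 - 29*x^3 - 5*x^2 + 14*x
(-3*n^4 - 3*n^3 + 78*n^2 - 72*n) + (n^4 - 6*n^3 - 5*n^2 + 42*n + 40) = -2*n^4 - 9*n^3 + 73*n^2 - 30*n + 40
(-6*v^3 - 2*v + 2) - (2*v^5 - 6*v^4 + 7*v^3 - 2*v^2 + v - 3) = -2*v^5 + 6*v^4 - 13*v^3 + 2*v^2 - 3*v + 5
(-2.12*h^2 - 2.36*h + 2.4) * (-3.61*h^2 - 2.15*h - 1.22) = 7.6532*h^4 + 13.0776*h^3 - 1.0036*h^2 - 2.2808*h - 2.928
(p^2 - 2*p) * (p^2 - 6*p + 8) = p^4 - 8*p^3 + 20*p^2 - 16*p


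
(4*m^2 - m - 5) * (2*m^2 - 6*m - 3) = 8*m^4 - 26*m^3 - 16*m^2 + 33*m + 15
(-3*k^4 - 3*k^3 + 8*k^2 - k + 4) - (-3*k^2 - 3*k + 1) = -3*k^4 - 3*k^3 + 11*k^2 + 2*k + 3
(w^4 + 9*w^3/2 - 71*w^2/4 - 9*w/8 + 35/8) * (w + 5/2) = w^5 + 7*w^4 - 13*w^3/2 - 91*w^2/2 + 25*w/16 + 175/16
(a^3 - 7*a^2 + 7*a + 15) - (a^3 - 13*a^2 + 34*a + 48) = 6*a^2 - 27*a - 33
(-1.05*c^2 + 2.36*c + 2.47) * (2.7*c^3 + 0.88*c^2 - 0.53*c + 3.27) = -2.835*c^5 + 5.448*c^4 + 9.3023*c^3 - 2.5107*c^2 + 6.4081*c + 8.0769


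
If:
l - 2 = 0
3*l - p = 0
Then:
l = 2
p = 6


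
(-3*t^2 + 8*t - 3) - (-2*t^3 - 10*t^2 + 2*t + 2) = 2*t^3 + 7*t^2 + 6*t - 5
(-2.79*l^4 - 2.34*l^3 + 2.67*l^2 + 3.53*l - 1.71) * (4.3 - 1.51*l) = 4.2129*l^5 - 8.4636*l^4 - 14.0937*l^3 + 6.1507*l^2 + 17.7611*l - 7.353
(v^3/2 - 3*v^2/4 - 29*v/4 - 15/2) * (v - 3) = v^4/2 - 9*v^3/4 - 5*v^2 + 57*v/4 + 45/2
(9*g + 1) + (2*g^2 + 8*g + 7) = 2*g^2 + 17*g + 8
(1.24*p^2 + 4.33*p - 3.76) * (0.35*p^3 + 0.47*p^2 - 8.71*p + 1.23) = 0.434*p^5 + 2.0983*p^4 - 10.0813*p^3 - 37.9563*p^2 + 38.0755*p - 4.6248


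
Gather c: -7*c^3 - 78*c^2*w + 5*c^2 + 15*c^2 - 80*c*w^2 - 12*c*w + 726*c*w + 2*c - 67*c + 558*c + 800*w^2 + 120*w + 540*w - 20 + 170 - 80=-7*c^3 + c^2*(20 - 78*w) + c*(-80*w^2 + 714*w + 493) + 800*w^2 + 660*w + 70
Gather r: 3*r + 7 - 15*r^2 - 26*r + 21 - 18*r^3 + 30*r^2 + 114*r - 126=-18*r^3 + 15*r^2 + 91*r - 98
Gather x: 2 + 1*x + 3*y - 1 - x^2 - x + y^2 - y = -x^2 + y^2 + 2*y + 1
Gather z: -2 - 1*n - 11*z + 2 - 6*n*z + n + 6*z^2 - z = 6*z^2 + z*(-6*n - 12)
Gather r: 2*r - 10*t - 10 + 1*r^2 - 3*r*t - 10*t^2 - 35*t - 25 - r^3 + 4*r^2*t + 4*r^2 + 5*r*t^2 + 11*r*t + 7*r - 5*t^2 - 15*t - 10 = -r^3 + r^2*(4*t + 5) + r*(5*t^2 + 8*t + 9) - 15*t^2 - 60*t - 45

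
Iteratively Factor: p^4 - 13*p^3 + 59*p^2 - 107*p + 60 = (p - 4)*(p^3 - 9*p^2 + 23*p - 15) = (p - 5)*(p - 4)*(p^2 - 4*p + 3) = (p - 5)*(p - 4)*(p - 3)*(p - 1)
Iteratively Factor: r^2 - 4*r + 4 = (r - 2)*(r - 2)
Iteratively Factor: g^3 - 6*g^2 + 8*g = (g - 2)*(g^2 - 4*g) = (g - 4)*(g - 2)*(g)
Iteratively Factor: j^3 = (j)*(j^2) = j^2*(j)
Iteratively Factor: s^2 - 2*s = (s - 2)*(s)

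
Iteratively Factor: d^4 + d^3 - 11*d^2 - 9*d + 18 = (d + 3)*(d^3 - 2*d^2 - 5*d + 6) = (d - 3)*(d + 3)*(d^2 + d - 2) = (d - 3)*(d + 2)*(d + 3)*(d - 1)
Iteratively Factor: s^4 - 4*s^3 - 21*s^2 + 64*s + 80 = (s + 1)*(s^3 - 5*s^2 - 16*s + 80) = (s - 5)*(s + 1)*(s^2 - 16) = (s - 5)*(s - 4)*(s + 1)*(s + 4)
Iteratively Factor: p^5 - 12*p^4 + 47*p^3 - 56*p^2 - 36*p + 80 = (p - 4)*(p^4 - 8*p^3 + 15*p^2 + 4*p - 20) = (p - 5)*(p - 4)*(p^3 - 3*p^2 + 4) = (p - 5)*(p - 4)*(p - 2)*(p^2 - p - 2) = (p - 5)*(p - 4)*(p - 2)*(p + 1)*(p - 2)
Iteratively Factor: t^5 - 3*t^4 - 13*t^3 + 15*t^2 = (t)*(t^4 - 3*t^3 - 13*t^2 + 15*t) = t*(t + 3)*(t^3 - 6*t^2 + 5*t) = t*(t - 5)*(t + 3)*(t^2 - t) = t*(t - 5)*(t - 1)*(t + 3)*(t)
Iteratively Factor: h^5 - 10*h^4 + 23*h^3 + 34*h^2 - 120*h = (h - 3)*(h^4 - 7*h^3 + 2*h^2 + 40*h) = (h - 3)*(h + 2)*(h^3 - 9*h^2 + 20*h) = (h - 4)*(h - 3)*(h + 2)*(h^2 - 5*h) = (h - 5)*(h - 4)*(h - 3)*(h + 2)*(h)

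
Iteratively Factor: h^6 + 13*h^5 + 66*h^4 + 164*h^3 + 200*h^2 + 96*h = (h + 2)*(h^5 + 11*h^4 + 44*h^3 + 76*h^2 + 48*h) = (h + 2)^2*(h^4 + 9*h^3 + 26*h^2 + 24*h) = (h + 2)^2*(h + 4)*(h^3 + 5*h^2 + 6*h) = (h + 2)^2*(h + 3)*(h + 4)*(h^2 + 2*h) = h*(h + 2)^2*(h + 3)*(h + 4)*(h + 2)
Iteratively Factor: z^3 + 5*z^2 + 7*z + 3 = (z + 1)*(z^2 + 4*z + 3) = (z + 1)^2*(z + 3)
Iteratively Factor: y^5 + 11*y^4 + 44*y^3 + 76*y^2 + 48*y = (y + 3)*(y^4 + 8*y^3 + 20*y^2 + 16*y) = (y + 2)*(y + 3)*(y^3 + 6*y^2 + 8*y) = (y + 2)^2*(y + 3)*(y^2 + 4*y) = (y + 2)^2*(y + 3)*(y + 4)*(y)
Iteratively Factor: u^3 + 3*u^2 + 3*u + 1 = (u + 1)*(u^2 + 2*u + 1) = (u + 1)^2*(u + 1)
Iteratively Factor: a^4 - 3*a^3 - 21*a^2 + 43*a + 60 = (a - 3)*(a^3 - 21*a - 20) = (a - 5)*(a - 3)*(a^2 + 5*a + 4) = (a - 5)*(a - 3)*(a + 4)*(a + 1)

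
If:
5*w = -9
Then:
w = -9/5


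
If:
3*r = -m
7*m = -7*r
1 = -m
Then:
No Solution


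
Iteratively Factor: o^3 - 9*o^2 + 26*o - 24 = (o - 3)*(o^2 - 6*o + 8) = (o - 4)*(o - 3)*(o - 2)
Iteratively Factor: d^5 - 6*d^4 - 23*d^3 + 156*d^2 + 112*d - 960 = (d - 4)*(d^4 - 2*d^3 - 31*d^2 + 32*d + 240) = (d - 4)*(d + 3)*(d^3 - 5*d^2 - 16*d + 80) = (d - 4)^2*(d + 3)*(d^2 - d - 20) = (d - 4)^2*(d + 3)*(d + 4)*(d - 5)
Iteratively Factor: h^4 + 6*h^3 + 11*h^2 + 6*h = (h + 2)*(h^3 + 4*h^2 + 3*h) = (h + 1)*(h + 2)*(h^2 + 3*h) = h*(h + 1)*(h + 2)*(h + 3)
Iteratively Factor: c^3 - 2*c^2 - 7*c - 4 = (c + 1)*(c^2 - 3*c - 4) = (c - 4)*(c + 1)*(c + 1)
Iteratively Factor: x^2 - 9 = (x - 3)*(x + 3)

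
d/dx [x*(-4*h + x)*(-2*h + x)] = 8*h^2 - 12*h*x + 3*x^2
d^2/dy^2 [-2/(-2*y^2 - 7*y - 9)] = 4*(-4*y^2 - 14*y + (4*y + 7)^2 - 18)/(2*y^2 + 7*y + 9)^3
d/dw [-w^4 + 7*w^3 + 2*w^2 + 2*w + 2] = -4*w^3 + 21*w^2 + 4*w + 2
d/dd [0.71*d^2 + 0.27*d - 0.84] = 1.42*d + 0.27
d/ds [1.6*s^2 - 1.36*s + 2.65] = 3.2*s - 1.36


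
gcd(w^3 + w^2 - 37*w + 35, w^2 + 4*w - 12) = 1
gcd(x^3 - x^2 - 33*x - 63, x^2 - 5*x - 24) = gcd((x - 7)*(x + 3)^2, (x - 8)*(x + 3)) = x + 3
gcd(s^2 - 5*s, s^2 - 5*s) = s^2 - 5*s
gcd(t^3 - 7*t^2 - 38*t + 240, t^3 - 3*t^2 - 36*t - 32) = t - 8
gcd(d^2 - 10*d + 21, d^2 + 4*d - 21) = d - 3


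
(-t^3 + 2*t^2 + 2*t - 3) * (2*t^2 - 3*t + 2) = -2*t^5 + 7*t^4 - 4*t^3 - 8*t^2 + 13*t - 6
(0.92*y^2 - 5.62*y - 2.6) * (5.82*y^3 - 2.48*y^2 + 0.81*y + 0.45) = 5.3544*y^5 - 34.99*y^4 - 0.449200000000001*y^3 + 2.3098*y^2 - 4.635*y - 1.17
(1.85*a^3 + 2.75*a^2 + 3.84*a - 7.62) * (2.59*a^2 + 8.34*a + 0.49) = 4.7915*a^5 + 22.5515*a^4 + 33.7871*a^3 + 13.6373*a^2 - 61.6692*a - 3.7338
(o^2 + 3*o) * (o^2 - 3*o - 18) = o^4 - 27*o^2 - 54*o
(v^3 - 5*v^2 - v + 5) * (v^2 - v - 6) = v^5 - 6*v^4 - 2*v^3 + 36*v^2 + v - 30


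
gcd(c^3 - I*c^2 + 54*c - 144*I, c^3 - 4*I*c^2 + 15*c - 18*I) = c - 6*I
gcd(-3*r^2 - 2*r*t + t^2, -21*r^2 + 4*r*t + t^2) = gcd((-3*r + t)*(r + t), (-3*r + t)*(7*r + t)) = 3*r - t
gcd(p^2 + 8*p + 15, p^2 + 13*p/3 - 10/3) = p + 5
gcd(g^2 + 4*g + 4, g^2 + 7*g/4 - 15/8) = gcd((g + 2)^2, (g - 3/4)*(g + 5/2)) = 1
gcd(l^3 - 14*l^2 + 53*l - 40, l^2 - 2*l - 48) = l - 8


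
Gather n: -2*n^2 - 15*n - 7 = -2*n^2 - 15*n - 7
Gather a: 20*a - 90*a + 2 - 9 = -70*a - 7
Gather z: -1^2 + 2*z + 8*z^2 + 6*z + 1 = 8*z^2 + 8*z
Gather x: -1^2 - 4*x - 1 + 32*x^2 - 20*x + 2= 32*x^2 - 24*x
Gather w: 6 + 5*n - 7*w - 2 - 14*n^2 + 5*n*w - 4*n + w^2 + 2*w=-14*n^2 + n + w^2 + w*(5*n - 5) + 4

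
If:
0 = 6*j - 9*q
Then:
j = 3*q/2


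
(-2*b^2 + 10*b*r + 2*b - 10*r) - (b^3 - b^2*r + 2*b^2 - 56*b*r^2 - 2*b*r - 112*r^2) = -b^3 + b^2*r - 4*b^2 + 56*b*r^2 + 12*b*r + 2*b + 112*r^2 - 10*r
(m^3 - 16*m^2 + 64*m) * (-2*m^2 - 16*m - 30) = -2*m^5 + 16*m^4 + 98*m^3 - 544*m^2 - 1920*m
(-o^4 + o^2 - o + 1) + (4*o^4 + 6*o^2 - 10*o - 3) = 3*o^4 + 7*o^2 - 11*o - 2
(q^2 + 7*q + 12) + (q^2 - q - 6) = 2*q^2 + 6*q + 6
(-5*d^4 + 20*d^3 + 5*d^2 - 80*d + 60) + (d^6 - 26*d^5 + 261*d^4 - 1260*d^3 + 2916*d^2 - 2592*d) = d^6 - 26*d^5 + 256*d^4 - 1240*d^3 + 2921*d^2 - 2672*d + 60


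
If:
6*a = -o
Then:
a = -o/6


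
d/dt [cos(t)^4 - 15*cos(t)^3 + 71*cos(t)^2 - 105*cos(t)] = (-4*cos(t)^3 + 45*cos(t)^2 - 142*cos(t) + 105)*sin(t)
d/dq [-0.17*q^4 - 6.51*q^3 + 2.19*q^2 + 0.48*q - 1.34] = -0.68*q^3 - 19.53*q^2 + 4.38*q + 0.48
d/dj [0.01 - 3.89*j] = -3.89000000000000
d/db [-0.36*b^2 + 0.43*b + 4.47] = 0.43 - 0.72*b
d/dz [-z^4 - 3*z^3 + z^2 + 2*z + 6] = -4*z^3 - 9*z^2 + 2*z + 2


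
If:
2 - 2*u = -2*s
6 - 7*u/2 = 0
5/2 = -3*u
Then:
No Solution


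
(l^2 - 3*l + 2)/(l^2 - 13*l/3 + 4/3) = 3*(l^2 - 3*l + 2)/(3*l^2 - 13*l + 4)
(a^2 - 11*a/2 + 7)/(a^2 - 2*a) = (a - 7/2)/a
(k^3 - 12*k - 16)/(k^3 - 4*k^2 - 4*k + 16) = (k + 2)/(k - 2)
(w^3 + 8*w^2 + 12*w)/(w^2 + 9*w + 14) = w*(w + 6)/(w + 7)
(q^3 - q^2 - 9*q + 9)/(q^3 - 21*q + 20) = (q^2 - 9)/(q^2 + q - 20)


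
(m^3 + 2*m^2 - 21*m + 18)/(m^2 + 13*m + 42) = (m^2 - 4*m + 3)/(m + 7)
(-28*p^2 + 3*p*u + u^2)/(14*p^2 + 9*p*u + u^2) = (-4*p + u)/(2*p + u)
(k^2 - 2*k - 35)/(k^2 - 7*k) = (k + 5)/k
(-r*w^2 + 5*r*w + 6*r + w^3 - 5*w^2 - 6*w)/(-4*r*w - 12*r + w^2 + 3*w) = (r*w^2 - 5*r*w - 6*r - w^3 + 5*w^2 + 6*w)/(4*r*w + 12*r - w^2 - 3*w)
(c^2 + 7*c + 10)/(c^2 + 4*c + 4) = (c + 5)/(c + 2)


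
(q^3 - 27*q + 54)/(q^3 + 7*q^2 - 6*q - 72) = (q - 3)/(q + 4)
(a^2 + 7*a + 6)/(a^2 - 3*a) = (a^2 + 7*a + 6)/(a*(a - 3))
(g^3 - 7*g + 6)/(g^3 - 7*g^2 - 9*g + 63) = (g^2 - 3*g + 2)/(g^2 - 10*g + 21)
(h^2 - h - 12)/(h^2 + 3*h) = (h - 4)/h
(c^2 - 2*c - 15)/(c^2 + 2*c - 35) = (c + 3)/(c + 7)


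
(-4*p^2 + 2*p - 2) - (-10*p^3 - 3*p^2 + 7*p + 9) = 10*p^3 - p^2 - 5*p - 11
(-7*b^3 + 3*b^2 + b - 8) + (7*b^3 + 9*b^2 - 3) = 12*b^2 + b - 11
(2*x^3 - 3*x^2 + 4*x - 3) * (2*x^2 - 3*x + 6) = 4*x^5 - 12*x^4 + 29*x^3 - 36*x^2 + 33*x - 18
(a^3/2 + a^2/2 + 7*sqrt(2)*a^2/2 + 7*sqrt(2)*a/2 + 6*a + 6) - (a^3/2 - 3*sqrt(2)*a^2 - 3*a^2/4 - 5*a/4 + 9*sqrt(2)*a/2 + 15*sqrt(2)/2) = 5*a^2/4 + 13*sqrt(2)*a^2/2 - sqrt(2)*a + 29*a/4 - 15*sqrt(2)/2 + 6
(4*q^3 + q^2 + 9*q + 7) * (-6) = -24*q^3 - 6*q^2 - 54*q - 42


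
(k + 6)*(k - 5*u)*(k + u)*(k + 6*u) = k^4 + 2*k^3*u + 6*k^3 - 29*k^2*u^2 + 12*k^2*u - 30*k*u^3 - 174*k*u^2 - 180*u^3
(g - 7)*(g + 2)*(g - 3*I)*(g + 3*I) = g^4 - 5*g^3 - 5*g^2 - 45*g - 126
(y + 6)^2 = y^2 + 12*y + 36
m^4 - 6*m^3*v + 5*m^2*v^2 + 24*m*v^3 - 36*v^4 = (m - 3*v)^2*(m - 2*v)*(m + 2*v)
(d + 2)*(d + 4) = d^2 + 6*d + 8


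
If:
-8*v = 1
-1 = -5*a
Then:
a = 1/5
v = -1/8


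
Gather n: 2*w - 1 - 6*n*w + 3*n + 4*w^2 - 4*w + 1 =n*(3 - 6*w) + 4*w^2 - 2*w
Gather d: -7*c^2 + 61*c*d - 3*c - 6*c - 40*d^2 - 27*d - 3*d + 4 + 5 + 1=-7*c^2 - 9*c - 40*d^2 + d*(61*c - 30) + 10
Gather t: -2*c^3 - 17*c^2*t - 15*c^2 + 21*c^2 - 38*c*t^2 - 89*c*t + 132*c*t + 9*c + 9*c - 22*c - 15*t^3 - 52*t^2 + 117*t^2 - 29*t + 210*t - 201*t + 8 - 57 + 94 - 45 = -2*c^3 + 6*c^2 - 4*c - 15*t^3 + t^2*(65 - 38*c) + t*(-17*c^2 + 43*c - 20)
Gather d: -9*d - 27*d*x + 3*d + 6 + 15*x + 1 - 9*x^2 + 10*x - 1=d*(-27*x - 6) - 9*x^2 + 25*x + 6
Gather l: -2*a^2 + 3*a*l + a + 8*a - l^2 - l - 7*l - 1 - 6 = -2*a^2 + 9*a - l^2 + l*(3*a - 8) - 7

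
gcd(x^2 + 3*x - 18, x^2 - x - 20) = 1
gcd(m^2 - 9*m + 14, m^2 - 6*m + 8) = m - 2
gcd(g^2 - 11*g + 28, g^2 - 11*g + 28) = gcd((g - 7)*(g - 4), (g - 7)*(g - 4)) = g^2 - 11*g + 28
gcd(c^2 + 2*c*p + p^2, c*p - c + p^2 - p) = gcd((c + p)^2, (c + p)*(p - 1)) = c + p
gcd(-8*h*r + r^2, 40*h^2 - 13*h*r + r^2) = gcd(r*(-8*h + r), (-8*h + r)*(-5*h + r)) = -8*h + r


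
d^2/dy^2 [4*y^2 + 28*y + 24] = 8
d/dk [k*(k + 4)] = 2*k + 4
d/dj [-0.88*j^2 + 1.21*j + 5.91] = 1.21 - 1.76*j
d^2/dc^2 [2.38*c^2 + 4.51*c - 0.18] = 4.76000000000000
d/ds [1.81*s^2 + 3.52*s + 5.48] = 3.62*s + 3.52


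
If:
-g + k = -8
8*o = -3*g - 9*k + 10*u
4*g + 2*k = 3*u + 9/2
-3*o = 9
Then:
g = -83/24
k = -275/24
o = -3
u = -55/4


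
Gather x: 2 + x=x + 2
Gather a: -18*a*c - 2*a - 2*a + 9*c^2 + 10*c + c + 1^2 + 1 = a*(-18*c - 4) + 9*c^2 + 11*c + 2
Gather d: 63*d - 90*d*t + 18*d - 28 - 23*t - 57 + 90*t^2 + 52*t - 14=d*(81 - 90*t) + 90*t^2 + 29*t - 99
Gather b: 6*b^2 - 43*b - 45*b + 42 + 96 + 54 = 6*b^2 - 88*b + 192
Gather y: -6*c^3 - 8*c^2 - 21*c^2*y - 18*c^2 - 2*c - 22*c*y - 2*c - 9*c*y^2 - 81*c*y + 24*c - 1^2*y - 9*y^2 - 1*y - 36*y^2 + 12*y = -6*c^3 - 26*c^2 + 20*c + y^2*(-9*c - 45) + y*(-21*c^2 - 103*c + 10)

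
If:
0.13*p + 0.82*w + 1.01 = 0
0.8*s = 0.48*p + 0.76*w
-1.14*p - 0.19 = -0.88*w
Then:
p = -1.00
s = -1.62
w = -1.07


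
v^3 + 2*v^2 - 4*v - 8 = (v - 2)*(v + 2)^2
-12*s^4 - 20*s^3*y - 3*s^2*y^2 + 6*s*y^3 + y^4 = (-2*s + y)*(s + y)^2*(6*s + y)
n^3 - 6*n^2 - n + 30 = (n - 5)*(n - 3)*(n + 2)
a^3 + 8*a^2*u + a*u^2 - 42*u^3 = (a - 2*u)*(a + 3*u)*(a + 7*u)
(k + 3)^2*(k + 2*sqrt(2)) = k^3 + 2*sqrt(2)*k^2 + 6*k^2 + 9*k + 12*sqrt(2)*k + 18*sqrt(2)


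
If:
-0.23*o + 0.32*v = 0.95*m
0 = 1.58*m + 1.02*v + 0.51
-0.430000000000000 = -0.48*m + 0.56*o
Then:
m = 0.01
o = -0.76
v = -0.52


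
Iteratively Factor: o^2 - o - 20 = (o - 5)*(o + 4)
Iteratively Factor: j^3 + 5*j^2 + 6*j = (j + 2)*(j^2 + 3*j) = (j + 2)*(j + 3)*(j)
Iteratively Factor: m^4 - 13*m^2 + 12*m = (m)*(m^3 - 13*m + 12) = m*(m - 3)*(m^2 + 3*m - 4) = m*(m - 3)*(m - 1)*(m + 4)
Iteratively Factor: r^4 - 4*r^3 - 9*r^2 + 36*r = (r - 3)*(r^3 - r^2 - 12*r) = (r - 4)*(r - 3)*(r^2 + 3*r) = r*(r - 4)*(r - 3)*(r + 3)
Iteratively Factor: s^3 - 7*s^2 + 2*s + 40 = (s + 2)*(s^2 - 9*s + 20) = (s - 5)*(s + 2)*(s - 4)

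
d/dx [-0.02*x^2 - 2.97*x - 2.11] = -0.04*x - 2.97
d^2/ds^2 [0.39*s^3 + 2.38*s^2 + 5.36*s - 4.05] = 2.34*s + 4.76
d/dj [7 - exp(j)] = -exp(j)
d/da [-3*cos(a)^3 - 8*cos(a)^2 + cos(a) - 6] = (9*cos(a)^2 + 16*cos(a) - 1)*sin(a)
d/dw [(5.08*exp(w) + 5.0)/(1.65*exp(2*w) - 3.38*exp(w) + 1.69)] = (-8.382*exp(2*w) - 16.5*exp(w) + 25.4852)*exp(w)/(2.7225*exp(4*w) - 11.154*exp(3*w) + 17.0014*exp(2*w) - 11.4244*exp(w) + 2.8561)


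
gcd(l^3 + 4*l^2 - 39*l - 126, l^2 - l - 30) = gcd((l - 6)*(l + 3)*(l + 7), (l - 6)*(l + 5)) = l - 6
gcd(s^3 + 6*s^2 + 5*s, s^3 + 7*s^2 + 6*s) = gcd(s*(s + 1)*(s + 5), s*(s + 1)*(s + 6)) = s^2 + s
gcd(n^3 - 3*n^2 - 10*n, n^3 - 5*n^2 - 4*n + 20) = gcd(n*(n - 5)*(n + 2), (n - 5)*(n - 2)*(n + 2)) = n^2 - 3*n - 10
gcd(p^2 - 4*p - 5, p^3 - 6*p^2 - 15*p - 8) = p + 1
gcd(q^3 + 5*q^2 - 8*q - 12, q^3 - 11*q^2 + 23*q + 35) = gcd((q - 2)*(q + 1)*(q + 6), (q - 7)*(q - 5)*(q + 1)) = q + 1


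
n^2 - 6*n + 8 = (n - 4)*(n - 2)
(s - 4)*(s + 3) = s^2 - s - 12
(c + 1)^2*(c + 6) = c^3 + 8*c^2 + 13*c + 6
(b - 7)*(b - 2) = b^2 - 9*b + 14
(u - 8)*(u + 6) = u^2 - 2*u - 48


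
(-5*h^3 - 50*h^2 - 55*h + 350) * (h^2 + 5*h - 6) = -5*h^5 - 75*h^4 - 275*h^3 + 375*h^2 + 2080*h - 2100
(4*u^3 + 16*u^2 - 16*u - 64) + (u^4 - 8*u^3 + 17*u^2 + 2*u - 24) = u^4 - 4*u^3 + 33*u^2 - 14*u - 88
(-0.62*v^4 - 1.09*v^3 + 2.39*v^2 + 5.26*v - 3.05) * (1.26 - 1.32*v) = 0.8184*v^5 + 0.6576*v^4 - 4.5282*v^3 - 3.9318*v^2 + 10.6536*v - 3.843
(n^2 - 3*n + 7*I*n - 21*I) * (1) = n^2 - 3*n + 7*I*n - 21*I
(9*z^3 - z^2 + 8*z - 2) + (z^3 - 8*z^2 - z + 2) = 10*z^3 - 9*z^2 + 7*z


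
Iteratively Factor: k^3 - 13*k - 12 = (k + 1)*(k^2 - k - 12) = (k + 1)*(k + 3)*(k - 4)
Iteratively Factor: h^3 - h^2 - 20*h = (h + 4)*(h^2 - 5*h) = h*(h + 4)*(h - 5)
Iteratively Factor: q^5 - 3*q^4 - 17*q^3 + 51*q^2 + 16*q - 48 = (q - 4)*(q^4 + q^3 - 13*q^2 - q + 12) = (q - 4)*(q - 3)*(q^3 + 4*q^2 - q - 4) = (q - 4)*(q - 3)*(q + 1)*(q^2 + 3*q - 4) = (q - 4)*(q - 3)*(q + 1)*(q + 4)*(q - 1)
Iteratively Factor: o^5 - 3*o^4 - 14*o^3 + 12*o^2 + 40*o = (o - 5)*(o^4 + 2*o^3 - 4*o^2 - 8*o) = (o - 5)*(o - 2)*(o^3 + 4*o^2 + 4*o) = o*(o - 5)*(o - 2)*(o^2 + 4*o + 4) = o*(o - 5)*(o - 2)*(o + 2)*(o + 2)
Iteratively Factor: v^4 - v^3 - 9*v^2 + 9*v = (v + 3)*(v^3 - 4*v^2 + 3*v) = (v - 3)*(v + 3)*(v^2 - v) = v*(v - 3)*(v + 3)*(v - 1)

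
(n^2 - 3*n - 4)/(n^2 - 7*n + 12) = (n + 1)/(n - 3)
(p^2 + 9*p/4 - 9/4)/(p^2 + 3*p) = (p - 3/4)/p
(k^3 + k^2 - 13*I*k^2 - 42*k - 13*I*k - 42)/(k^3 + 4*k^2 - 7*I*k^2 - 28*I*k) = (k^2 + k*(1 - 6*I) - 6*I)/(k*(k + 4))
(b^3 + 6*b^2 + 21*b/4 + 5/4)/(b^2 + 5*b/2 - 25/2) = (4*b^2 + 4*b + 1)/(2*(2*b - 5))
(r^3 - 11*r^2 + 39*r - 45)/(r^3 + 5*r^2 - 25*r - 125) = (r^2 - 6*r + 9)/(r^2 + 10*r + 25)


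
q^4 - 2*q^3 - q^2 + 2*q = q*(q - 2)*(q - 1)*(q + 1)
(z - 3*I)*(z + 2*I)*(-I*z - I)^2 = -z^4 - 2*z^3 + I*z^3 - 7*z^2 + 2*I*z^2 - 12*z + I*z - 6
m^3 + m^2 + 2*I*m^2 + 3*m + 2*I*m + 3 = (m + 1)*(m - I)*(m + 3*I)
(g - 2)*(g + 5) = g^2 + 3*g - 10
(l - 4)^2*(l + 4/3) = l^3 - 20*l^2/3 + 16*l/3 + 64/3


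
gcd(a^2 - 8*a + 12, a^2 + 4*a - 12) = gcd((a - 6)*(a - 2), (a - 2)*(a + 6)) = a - 2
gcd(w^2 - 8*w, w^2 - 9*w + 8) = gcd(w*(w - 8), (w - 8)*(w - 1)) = w - 8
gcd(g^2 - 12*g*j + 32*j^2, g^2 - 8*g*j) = g - 8*j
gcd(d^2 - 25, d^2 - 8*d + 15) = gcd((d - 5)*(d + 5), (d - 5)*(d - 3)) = d - 5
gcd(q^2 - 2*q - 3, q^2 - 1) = q + 1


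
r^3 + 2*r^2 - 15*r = r*(r - 3)*(r + 5)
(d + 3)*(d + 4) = d^2 + 7*d + 12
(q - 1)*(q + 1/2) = q^2 - q/2 - 1/2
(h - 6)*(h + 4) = h^2 - 2*h - 24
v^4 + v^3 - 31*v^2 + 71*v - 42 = (v - 3)*(v - 2)*(v - 1)*(v + 7)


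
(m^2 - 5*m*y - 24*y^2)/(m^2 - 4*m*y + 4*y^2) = (m^2 - 5*m*y - 24*y^2)/(m^2 - 4*m*y + 4*y^2)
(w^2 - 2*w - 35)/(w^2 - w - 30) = (w - 7)/(w - 6)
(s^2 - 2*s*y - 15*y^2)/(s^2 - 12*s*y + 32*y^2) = (s^2 - 2*s*y - 15*y^2)/(s^2 - 12*s*y + 32*y^2)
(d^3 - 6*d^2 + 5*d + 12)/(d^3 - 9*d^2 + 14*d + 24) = (d - 3)/(d - 6)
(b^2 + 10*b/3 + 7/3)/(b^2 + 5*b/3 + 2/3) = (3*b + 7)/(3*b + 2)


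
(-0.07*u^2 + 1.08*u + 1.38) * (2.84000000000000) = -0.1988*u^2 + 3.0672*u + 3.9192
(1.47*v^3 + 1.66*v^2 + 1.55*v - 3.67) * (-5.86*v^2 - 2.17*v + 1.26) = -8.6142*v^5 - 12.9175*v^4 - 10.833*v^3 + 20.2343*v^2 + 9.9169*v - 4.6242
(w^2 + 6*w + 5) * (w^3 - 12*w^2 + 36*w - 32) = w^5 - 6*w^4 - 31*w^3 + 124*w^2 - 12*w - 160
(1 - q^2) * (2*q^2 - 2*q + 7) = -2*q^4 + 2*q^3 - 5*q^2 - 2*q + 7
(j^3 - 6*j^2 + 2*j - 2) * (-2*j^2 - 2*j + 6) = -2*j^5 + 10*j^4 + 14*j^3 - 36*j^2 + 16*j - 12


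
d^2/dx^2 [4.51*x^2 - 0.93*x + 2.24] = 9.02000000000000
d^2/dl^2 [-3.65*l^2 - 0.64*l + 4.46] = -7.30000000000000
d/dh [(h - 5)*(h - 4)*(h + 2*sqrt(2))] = 3*h^2 - 18*h + 4*sqrt(2)*h - 18*sqrt(2) + 20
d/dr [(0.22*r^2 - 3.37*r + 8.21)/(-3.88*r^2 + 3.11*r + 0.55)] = (-12.3914*r^2 + 63.9516*r - 27.3866)/(15.0544*r^4 - 24.1336*r^3 + 5.4041*r^2 + 3.421*r + 0.3025)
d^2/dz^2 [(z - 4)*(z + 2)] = 2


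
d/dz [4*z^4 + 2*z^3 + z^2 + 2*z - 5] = 16*z^3 + 6*z^2 + 2*z + 2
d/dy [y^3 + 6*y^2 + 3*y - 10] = 3*y^2 + 12*y + 3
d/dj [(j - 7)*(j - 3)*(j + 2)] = 3*j^2 - 16*j + 1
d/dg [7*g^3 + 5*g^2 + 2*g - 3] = 21*g^2 + 10*g + 2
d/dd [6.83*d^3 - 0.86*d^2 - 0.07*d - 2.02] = 20.49*d^2 - 1.72*d - 0.07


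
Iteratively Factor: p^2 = (p)*(p)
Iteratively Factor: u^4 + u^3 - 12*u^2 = (u)*(u^3 + u^2 - 12*u) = u^2*(u^2 + u - 12) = u^2*(u + 4)*(u - 3)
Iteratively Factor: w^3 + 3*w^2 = (w)*(w^2 + 3*w) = w*(w + 3)*(w)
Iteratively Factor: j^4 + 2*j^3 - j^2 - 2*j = (j + 1)*(j^3 + j^2 - 2*j) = (j - 1)*(j + 1)*(j^2 + 2*j) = j*(j - 1)*(j + 1)*(j + 2)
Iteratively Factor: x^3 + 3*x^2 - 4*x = (x - 1)*(x^2 + 4*x) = (x - 1)*(x + 4)*(x)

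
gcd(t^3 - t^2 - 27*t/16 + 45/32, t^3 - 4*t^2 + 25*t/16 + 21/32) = t - 3/4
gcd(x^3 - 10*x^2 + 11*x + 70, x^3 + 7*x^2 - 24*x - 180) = x - 5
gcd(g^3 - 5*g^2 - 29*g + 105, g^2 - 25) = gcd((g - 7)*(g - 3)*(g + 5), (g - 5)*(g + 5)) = g + 5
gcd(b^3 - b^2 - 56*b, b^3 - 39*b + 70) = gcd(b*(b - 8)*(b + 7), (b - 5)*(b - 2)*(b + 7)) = b + 7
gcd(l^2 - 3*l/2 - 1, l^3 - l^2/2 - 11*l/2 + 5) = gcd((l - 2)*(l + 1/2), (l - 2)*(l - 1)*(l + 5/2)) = l - 2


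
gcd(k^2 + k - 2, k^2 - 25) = 1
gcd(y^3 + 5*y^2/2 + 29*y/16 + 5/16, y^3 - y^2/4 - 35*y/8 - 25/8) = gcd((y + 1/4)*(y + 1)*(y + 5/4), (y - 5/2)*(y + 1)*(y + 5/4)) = y^2 + 9*y/4 + 5/4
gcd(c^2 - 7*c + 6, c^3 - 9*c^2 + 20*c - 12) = c^2 - 7*c + 6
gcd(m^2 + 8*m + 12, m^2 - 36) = m + 6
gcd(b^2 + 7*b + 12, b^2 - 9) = b + 3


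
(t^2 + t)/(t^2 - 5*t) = (t + 1)/(t - 5)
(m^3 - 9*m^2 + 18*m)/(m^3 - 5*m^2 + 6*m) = (m - 6)/(m - 2)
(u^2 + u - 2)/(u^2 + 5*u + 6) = (u - 1)/(u + 3)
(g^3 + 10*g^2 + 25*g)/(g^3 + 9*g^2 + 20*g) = (g + 5)/(g + 4)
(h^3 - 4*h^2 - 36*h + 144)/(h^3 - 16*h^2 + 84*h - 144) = (h + 6)/(h - 6)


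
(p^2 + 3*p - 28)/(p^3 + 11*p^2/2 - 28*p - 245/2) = 2*(p - 4)/(2*p^2 - 3*p - 35)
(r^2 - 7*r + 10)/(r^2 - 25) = (r - 2)/(r + 5)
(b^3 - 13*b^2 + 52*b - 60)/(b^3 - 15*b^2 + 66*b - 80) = (b - 6)/(b - 8)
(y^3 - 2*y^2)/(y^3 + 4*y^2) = (y - 2)/(y + 4)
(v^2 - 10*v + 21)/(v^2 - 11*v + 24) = (v - 7)/(v - 8)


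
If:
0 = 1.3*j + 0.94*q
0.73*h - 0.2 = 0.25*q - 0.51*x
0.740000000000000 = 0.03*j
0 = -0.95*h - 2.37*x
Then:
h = -15.85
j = 24.67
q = -34.11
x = 6.35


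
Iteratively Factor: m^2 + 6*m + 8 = (m + 2)*(m + 4)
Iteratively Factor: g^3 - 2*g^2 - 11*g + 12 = (g + 3)*(g^2 - 5*g + 4) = (g - 1)*(g + 3)*(g - 4)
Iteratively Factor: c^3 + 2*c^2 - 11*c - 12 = (c - 3)*(c^2 + 5*c + 4) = (c - 3)*(c + 1)*(c + 4)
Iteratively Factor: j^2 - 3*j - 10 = (j + 2)*(j - 5)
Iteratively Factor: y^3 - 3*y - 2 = (y + 1)*(y^2 - y - 2) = (y - 2)*(y + 1)*(y + 1)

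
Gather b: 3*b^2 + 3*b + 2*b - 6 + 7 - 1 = 3*b^2 + 5*b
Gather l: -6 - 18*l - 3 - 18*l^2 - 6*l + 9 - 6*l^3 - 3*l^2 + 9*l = -6*l^3 - 21*l^2 - 15*l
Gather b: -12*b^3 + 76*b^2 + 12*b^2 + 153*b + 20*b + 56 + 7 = -12*b^3 + 88*b^2 + 173*b + 63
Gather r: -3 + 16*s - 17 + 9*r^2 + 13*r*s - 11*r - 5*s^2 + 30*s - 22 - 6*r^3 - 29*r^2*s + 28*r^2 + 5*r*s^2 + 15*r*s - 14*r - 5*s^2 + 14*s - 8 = -6*r^3 + r^2*(37 - 29*s) + r*(5*s^2 + 28*s - 25) - 10*s^2 + 60*s - 50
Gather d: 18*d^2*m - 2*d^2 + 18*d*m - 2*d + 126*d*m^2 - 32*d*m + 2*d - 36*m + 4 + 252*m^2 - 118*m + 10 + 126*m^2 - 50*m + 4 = d^2*(18*m - 2) + d*(126*m^2 - 14*m) + 378*m^2 - 204*m + 18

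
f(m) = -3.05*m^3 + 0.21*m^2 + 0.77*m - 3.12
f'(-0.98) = -8.43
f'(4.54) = -185.92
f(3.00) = -81.27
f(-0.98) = -0.80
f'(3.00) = -80.32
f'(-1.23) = -13.59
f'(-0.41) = -0.94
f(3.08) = -87.87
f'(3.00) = -80.32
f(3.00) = -81.27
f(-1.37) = 4.06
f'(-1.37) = -16.98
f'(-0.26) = 0.04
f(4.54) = -280.70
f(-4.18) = 220.09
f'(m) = -9.15*m^2 + 0.42*m + 0.77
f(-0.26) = -3.25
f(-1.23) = 1.93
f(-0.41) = -3.19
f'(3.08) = -84.74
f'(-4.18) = -160.86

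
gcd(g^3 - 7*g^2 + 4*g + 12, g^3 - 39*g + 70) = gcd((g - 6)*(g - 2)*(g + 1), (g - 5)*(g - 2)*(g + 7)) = g - 2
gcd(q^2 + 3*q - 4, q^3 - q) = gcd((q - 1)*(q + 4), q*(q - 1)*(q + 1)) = q - 1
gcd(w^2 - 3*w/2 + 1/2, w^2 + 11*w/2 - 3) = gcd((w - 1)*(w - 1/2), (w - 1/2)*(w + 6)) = w - 1/2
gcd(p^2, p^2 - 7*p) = p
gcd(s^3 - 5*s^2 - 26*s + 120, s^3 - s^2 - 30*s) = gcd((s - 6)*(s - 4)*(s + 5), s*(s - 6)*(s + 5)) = s^2 - s - 30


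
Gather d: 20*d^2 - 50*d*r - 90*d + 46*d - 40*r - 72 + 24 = 20*d^2 + d*(-50*r - 44) - 40*r - 48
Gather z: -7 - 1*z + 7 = -z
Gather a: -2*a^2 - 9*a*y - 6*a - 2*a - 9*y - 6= -2*a^2 + a*(-9*y - 8) - 9*y - 6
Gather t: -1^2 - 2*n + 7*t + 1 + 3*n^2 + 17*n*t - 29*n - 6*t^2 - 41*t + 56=3*n^2 - 31*n - 6*t^2 + t*(17*n - 34) + 56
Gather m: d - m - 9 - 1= d - m - 10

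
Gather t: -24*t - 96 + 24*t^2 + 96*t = 24*t^2 + 72*t - 96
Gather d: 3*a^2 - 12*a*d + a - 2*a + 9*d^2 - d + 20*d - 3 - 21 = 3*a^2 - a + 9*d^2 + d*(19 - 12*a) - 24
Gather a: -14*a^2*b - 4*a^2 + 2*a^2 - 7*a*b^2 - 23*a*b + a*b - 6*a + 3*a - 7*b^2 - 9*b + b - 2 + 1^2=a^2*(-14*b - 2) + a*(-7*b^2 - 22*b - 3) - 7*b^2 - 8*b - 1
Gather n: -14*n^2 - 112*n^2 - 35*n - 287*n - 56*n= -126*n^2 - 378*n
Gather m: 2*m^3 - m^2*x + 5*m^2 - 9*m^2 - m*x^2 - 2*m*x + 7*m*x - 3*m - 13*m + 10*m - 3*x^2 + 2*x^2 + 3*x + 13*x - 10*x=2*m^3 + m^2*(-x - 4) + m*(-x^2 + 5*x - 6) - x^2 + 6*x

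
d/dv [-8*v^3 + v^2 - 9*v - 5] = -24*v^2 + 2*v - 9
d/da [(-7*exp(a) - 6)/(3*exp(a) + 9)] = -5*exp(a)/(exp(a) + 3)^2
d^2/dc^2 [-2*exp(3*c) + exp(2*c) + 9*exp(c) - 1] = (-18*exp(2*c) + 4*exp(c) + 9)*exp(c)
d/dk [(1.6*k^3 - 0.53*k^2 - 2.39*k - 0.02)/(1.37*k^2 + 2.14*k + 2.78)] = (2.192*k^4 + 6.848*k^3 + 15.4841*k^2 - 2.892*k - 6.6014)/(1.8769*k^4 + 5.8636*k^3 + 12.1968*k^2 + 11.8984*k + 7.7284)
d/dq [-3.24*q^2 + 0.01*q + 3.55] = 0.01 - 6.48*q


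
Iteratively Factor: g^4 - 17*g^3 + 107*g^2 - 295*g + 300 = (g - 5)*(g^3 - 12*g^2 + 47*g - 60) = (g - 5)*(g - 4)*(g^2 - 8*g + 15) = (g - 5)*(g - 4)*(g - 3)*(g - 5)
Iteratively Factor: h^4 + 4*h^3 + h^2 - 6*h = (h + 3)*(h^3 + h^2 - 2*h) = (h - 1)*(h + 3)*(h^2 + 2*h) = h*(h - 1)*(h + 3)*(h + 2)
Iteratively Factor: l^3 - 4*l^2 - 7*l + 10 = (l - 5)*(l^2 + l - 2) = (l - 5)*(l + 2)*(l - 1)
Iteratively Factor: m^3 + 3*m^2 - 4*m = (m + 4)*(m^2 - m) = (m - 1)*(m + 4)*(m)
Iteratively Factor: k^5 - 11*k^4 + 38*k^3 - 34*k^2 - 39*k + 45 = (k - 1)*(k^4 - 10*k^3 + 28*k^2 - 6*k - 45) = (k - 3)*(k - 1)*(k^3 - 7*k^2 + 7*k + 15) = (k - 5)*(k - 3)*(k - 1)*(k^2 - 2*k - 3) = (k - 5)*(k - 3)*(k - 1)*(k + 1)*(k - 3)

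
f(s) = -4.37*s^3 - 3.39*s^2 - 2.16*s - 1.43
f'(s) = -13.11*s^2 - 6.78*s - 2.16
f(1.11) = -13.98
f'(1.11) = -25.84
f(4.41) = -451.68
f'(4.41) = -287.02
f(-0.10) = -1.24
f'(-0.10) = -1.61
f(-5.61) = 675.56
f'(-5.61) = -376.72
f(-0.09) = -1.26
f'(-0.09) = -1.66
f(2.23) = -71.57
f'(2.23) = -82.47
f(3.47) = -232.33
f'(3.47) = -183.54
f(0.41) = -3.19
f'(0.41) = -7.14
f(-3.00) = 92.53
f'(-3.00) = -99.81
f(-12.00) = 7087.69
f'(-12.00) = -1808.64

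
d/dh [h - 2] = 1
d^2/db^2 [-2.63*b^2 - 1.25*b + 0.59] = -5.26000000000000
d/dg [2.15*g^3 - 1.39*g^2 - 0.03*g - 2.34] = 6.45*g^2 - 2.78*g - 0.03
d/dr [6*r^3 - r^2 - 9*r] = 18*r^2 - 2*r - 9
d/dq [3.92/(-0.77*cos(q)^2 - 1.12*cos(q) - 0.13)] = -(6.0368*cos(q) + 4.3904)*sin(q)/(0.77*cos(q)^2 + 1.12*cos(q) + 0.13)^2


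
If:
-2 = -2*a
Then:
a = 1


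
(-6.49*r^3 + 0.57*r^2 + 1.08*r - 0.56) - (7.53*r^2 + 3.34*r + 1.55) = -6.49*r^3 - 6.96*r^2 - 2.26*r - 2.11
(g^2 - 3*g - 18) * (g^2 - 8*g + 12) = g^4 - 11*g^3 + 18*g^2 + 108*g - 216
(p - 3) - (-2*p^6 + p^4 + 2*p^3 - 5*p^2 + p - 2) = 2*p^6 - p^4 - 2*p^3 + 5*p^2 - 1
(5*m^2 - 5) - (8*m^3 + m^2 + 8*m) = -8*m^3 + 4*m^2 - 8*m - 5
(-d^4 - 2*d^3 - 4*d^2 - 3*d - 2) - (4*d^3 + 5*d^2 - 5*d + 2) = -d^4 - 6*d^3 - 9*d^2 + 2*d - 4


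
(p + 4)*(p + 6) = p^2 + 10*p + 24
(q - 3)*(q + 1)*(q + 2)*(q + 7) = q^4 + 7*q^3 - 7*q^2 - 55*q - 42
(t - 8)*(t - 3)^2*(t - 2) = t^4 - 16*t^3 + 85*t^2 - 186*t + 144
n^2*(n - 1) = n^3 - n^2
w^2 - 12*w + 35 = (w - 7)*(w - 5)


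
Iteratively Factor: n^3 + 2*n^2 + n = (n + 1)*(n^2 + n) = (n + 1)^2*(n)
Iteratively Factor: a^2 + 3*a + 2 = (a + 2)*(a + 1)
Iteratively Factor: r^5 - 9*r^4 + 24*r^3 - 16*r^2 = (r - 1)*(r^4 - 8*r^3 + 16*r^2) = (r - 4)*(r - 1)*(r^3 - 4*r^2) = r*(r - 4)*(r - 1)*(r^2 - 4*r) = r^2*(r - 4)*(r - 1)*(r - 4)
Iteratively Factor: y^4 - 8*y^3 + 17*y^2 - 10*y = (y - 2)*(y^3 - 6*y^2 + 5*y) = (y - 5)*(y - 2)*(y^2 - y) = y*(y - 5)*(y - 2)*(y - 1)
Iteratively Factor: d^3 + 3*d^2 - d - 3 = (d + 1)*(d^2 + 2*d - 3) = (d - 1)*(d + 1)*(d + 3)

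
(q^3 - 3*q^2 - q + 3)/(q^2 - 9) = (q^2 - 1)/(q + 3)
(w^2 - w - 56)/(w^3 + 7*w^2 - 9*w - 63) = (w - 8)/(w^2 - 9)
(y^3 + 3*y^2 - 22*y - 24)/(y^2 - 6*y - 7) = (y^2 + 2*y - 24)/(y - 7)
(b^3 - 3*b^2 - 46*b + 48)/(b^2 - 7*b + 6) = (b^2 - 2*b - 48)/(b - 6)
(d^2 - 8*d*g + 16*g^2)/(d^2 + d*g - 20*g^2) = (d - 4*g)/(d + 5*g)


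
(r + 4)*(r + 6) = r^2 + 10*r + 24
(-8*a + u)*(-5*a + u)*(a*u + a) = 40*a^3*u + 40*a^3 - 13*a^2*u^2 - 13*a^2*u + a*u^3 + a*u^2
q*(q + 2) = q^2 + 2*q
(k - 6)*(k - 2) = k^2 - 8*k + 12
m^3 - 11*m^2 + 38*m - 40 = (m - 5)*(m - 4)*(m - 2)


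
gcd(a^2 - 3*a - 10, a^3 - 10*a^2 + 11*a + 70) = a^2 - 3*a - 10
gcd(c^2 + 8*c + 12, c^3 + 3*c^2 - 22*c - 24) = c + 6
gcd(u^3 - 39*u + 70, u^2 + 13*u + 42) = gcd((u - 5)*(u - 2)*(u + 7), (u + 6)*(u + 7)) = u + 7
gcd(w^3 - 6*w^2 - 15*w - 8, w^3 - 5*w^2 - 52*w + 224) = w - 8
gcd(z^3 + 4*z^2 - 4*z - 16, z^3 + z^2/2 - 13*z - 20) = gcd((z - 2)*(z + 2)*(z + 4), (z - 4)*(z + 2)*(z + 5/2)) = z + 2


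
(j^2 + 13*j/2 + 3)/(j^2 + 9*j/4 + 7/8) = 4*(j + 6)/(4*j + 7)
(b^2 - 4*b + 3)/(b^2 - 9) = (b - 1)/(b + 3)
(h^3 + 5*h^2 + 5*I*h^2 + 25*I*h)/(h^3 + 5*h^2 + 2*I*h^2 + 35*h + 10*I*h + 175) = h*(h + 5*I)/(h^2 + 2*I*h + 35)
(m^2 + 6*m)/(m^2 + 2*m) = (m + 6)/(m + 2)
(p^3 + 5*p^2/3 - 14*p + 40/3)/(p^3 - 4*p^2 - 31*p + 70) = (p - 4/3)/(p - 7)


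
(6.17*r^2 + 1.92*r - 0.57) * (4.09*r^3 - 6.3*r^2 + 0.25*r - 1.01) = 25.2353*r^5 - 31.0182*r^4 - 12.8848*r^3 - 2.1607*r^2 - 2.0817*r + 0.5757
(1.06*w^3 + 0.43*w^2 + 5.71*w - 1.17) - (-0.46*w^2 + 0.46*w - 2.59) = 1.06*w^3 + 0.89*w^2 + 5.25*w + 1.42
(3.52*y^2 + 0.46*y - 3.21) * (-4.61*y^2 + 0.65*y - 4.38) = -16.2272*y^4 + 0.1674*y^3 - 0.320499999999999*y^2 - 4.1013*y + 14.0598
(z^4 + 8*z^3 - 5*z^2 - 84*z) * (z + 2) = z^5 + 10*z^4 + 11*z^3 - 94*z^2 - 168*z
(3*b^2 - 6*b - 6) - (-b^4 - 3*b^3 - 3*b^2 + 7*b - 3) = b^4 + 3*b^3 + 6*b^2 - 13*b - 3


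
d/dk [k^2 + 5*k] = 2*k + 5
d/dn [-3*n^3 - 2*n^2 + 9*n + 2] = -9*n^2 - 4*n + 9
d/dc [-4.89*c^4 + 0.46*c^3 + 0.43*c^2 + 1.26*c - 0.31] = -19.56*c^3 + 1.38*c^2 + 0.86*c + 1.26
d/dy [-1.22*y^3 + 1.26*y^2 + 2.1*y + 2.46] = -3.66*y^2 + 2.52*y + 2.1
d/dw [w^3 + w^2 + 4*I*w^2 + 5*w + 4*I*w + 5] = 3*w^2 + w*(2 + 8*I) + 5 + 4*I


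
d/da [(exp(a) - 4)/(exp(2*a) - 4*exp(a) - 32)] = (-2*(exp(a) - 4)*(exp(a) - 2) + exp(2*a) - 4*exp(a) - 32)*exp(a)/(-exp(2*a) + 4*exp(a) + 32)^2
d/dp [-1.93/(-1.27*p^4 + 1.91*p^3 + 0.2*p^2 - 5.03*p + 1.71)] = (-9.8044*p^3 + 11.0589*p^2 + 0.772*p - 9.7079)/(-1.27*p^4 + 1.91*p^3 + 0.2*p^2 - 5.03*p + 1.71)^2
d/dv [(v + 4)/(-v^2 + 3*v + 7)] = (-v^2 + 3*v + (v + 4)*(2*v - 3) + 7)/(-v^2 + 3*v + 7)^2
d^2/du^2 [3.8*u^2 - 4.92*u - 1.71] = 7.60000000000000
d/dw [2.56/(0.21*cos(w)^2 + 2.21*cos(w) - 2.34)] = (1.0752*cos(w) + 5.6576)*sin(w)/(0.21*cos(w)^2 + 2.21*cos(w) - 2.34)^2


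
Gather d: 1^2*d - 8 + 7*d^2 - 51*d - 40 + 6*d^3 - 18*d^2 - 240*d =6*d^3 - 11*d^2 - 290*d - 48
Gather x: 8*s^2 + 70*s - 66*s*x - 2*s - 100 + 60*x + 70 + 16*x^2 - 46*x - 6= 8*s^2 + 68*s + 16*x^2 + x*(14 - 66*s) - 36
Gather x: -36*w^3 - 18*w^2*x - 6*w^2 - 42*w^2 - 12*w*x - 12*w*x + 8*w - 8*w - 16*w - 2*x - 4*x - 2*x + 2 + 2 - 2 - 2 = -36*w^3 - 48*w^2 - 16*w + x*(-18*w^2 - 24*w - 8)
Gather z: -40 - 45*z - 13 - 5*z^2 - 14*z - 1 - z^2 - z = -6*z^2 - 60*z - 54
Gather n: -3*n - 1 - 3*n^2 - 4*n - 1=-3*n^2 - 7*n - 2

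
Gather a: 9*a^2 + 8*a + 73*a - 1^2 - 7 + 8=9*a^2 + 81*a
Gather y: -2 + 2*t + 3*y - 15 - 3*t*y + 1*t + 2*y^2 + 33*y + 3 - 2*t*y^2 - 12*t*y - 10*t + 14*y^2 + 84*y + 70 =-7*t + y^2*(16 - 2*t) + y*(120 - 15*t) + 56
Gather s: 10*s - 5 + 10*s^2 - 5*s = 10*s^2 + 5*s - 5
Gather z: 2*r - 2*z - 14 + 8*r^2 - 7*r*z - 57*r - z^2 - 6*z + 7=8*r^2 - 55*r - z^2 + z*(-7*r - 8) - 7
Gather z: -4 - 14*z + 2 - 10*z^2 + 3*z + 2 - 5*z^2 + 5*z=-15*z^2 - 6*z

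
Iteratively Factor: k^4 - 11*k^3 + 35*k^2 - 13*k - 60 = (k + 1)*(k^3 - 12*k^2 + 47*k - 60) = (k - 5)*(k + 1)*(k^2 - 7*k + 12) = (k - 5)*(k - 3)*(k + 1)*(k - 4)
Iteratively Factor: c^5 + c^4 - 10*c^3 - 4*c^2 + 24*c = (c + 3)*(c^4 - 2*c^3 - 4*c^2 + 8*c) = (c - 2)*(c + 3)*(c^3 - 4*c) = (c - 2)*(c + 2)*(c + 3)*(c^2 - 2*c) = c*(c - 2)*(c + 2)*(c + 3)*(c - 2)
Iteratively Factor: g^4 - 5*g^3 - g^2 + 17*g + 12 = (g + 1)*(g^3 - 6*g^2 + 5*g + 12) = (g - 4)*(g + 1)*(g^2 - 2*g - 3) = (g - 4)*(g + 1)^2*(g - 3)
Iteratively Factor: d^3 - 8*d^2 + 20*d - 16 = (d - 2)*(d^2 - 6*d + 8) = (d - 2)^2*(d - 4)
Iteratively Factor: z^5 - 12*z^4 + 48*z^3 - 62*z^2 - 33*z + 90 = (z - 3)*(z^4 - 9*z^3 + 21*z^2 + z - 30) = (z - 3)*(z + 1)*(z^3 - 10*z^2 + 31*z - 30) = (z - 3)*(z - 2)*(z + 1)*(z^2 - 8*z + 15) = (z - 3)^2*(z - 2)*(z + 1)*(z - 5)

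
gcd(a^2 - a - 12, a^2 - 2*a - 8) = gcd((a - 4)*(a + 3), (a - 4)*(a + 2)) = a - 4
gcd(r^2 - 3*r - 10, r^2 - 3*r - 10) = r^2 - 3*r - 10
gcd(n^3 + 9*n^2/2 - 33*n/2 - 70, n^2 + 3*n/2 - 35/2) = n + 5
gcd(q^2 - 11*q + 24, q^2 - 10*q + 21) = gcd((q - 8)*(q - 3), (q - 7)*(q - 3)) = q - 3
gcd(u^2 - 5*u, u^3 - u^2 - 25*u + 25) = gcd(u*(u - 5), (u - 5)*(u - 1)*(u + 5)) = u - 5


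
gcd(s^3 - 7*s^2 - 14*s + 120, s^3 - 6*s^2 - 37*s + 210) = s - 5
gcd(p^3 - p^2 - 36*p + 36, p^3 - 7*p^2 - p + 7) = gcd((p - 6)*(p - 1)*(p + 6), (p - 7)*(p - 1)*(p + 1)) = p - 1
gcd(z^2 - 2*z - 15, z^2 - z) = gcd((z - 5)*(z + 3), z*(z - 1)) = 1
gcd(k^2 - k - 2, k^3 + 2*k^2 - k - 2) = k + 1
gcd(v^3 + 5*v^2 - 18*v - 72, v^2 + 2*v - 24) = v^2 + 2*v - 24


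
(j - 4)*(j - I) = j^2 - 4*j - I*j + 4*I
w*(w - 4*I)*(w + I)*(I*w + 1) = I*w^4 + 4*w^3 + I*w^2 + 4*w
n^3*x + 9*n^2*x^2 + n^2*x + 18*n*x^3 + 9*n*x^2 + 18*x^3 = (n + 3*x)*(n + 6*x)*(n*x + x)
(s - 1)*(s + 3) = s^2 + 2*s - 3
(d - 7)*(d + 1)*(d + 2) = d^3 - 4*d^2 - 19*d - 14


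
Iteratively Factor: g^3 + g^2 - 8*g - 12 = (g + 2)*(g^2 - g - 6) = (g - 3)*(g + 2)*(g + 2)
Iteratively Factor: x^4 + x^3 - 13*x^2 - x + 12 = (x + 4)*(x^3 - 3*x^2 - x + 3) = (x - 1)*(x + 4)*(x^2 - 2*x - 3) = (x - 3)*(x - 1)*(x + 4)*(x + 1)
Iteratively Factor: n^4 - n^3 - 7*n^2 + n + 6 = (n - 3)*(n^3 + 2*n^2 - n - 2) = (n - 3)*(n + 2)*(n^2 - 1) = (n - 3)*(n + 1)*(n + 2)*(n - 1)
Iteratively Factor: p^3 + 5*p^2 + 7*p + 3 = (p + 1)*(p^2 + 4*p + 3) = (p + 1)^2*(p + 3)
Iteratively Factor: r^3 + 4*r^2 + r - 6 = (r + 3)*(r^2 + r - 2) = (r + 2)*(r + 3)*(r - 1)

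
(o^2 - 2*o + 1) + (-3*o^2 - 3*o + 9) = -2*o^2 - 5*o + 10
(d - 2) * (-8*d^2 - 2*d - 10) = -8*d^3 + 14*d^2 - 6*d + 20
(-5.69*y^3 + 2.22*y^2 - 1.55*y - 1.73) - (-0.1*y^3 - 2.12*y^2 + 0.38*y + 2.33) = -5.59*y^3 + 4.34*y^2 - 1.93*y - 4.06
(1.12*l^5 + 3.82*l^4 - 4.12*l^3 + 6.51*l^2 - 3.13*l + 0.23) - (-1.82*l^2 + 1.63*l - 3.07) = 1.12*l^5 + 3.82*l^4 - 4.12*l^3 + 8.33*l^2 - 4.76*l + 3.3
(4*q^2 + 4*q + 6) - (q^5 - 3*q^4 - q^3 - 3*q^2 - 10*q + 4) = -q^5 + 3*q^4 + q^3 + 7*q^2 + 14*q + 2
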